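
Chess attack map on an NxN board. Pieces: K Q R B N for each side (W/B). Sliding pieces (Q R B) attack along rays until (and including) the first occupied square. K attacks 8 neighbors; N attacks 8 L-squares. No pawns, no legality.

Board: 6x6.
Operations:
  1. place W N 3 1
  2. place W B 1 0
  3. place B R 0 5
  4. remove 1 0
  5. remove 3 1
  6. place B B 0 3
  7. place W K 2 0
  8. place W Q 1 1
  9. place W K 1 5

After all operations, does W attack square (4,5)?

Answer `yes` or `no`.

Op 1: place WN@(3,1)
Op 2: place WB@(1,0)
Op 3: place BR@(0,5)
Op 4: remove (1,0)
Op 5: remove (3,1)
Op 6: place BB@(0,3)
Op 7: place WK@(2,0)
Op 8: place WQ@(1,1)
Op 9: place WK@(1,5)
Per-piece attacks for W:
  WQ@(1,1): attacks (1,2) (1,3) (1,4) (1,5) (1,0) (2,1) (3,1) (4,1) (5,1) (0,1) (2,2) (3,3) (4,4) (5,5) (2,0) (0,2) (0,0) [ray(0,1) blocked at (1,5); ray(1,-1) blocked at (2,0)]
  WK@(1,5): attacks (1,4) (2,5) (0,5) (2,4) (0,4)
  WK@(2,0): attacks (2,1) (3,0) (1,0) (3,1) (1,1)
W attacks (4,5): no

Answer: no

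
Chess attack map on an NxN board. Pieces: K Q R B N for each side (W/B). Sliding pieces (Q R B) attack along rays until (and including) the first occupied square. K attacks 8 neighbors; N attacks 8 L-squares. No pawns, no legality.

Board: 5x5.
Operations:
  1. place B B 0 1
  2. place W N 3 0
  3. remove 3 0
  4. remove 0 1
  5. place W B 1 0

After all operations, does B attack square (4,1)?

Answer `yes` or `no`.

Op 1: place BB@(0,1)
Op 2: place WN@(3,0)
Op 3: remove (3,0)
Op 4: remove (0,1)
Op 5: place WB@(1,0)
Per-piece attacks for B:
B attacks (4,1): no

Answer: no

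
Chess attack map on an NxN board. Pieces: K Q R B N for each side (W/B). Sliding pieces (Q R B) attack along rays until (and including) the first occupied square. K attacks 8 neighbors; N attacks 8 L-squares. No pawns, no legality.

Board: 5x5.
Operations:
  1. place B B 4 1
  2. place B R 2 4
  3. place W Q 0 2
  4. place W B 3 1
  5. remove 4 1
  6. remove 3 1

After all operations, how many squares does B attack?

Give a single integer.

Answer: 8

Derivation:
Op 1: place BB@(4,1)
Op 2: place BR@(2,4)
Op 3: place WQ@(0,2)
Op 4: place WB@(3,1)
Op 5: remove (4,1)
Op 6: remove (3,1)
Per-piece attacks for B:
  BR@(2,4): attacks (2,3) (2,2) (2,1) (2,0) (3,4) (4,4) (1,4) (0,4)
Union (8 distinct): (0,4) (1,4) (2,0) (2,1) (2,2) (2,3) (3,4) (4,4)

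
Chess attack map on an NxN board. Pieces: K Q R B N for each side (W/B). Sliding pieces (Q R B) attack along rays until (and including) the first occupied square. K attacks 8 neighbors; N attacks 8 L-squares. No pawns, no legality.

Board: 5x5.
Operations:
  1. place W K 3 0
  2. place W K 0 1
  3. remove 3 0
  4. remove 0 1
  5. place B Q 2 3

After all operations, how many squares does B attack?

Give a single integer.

Answer: 14

Derivation:
Op 1: place WK@(3,0)
Op 2: place WK@(0,1)
Op 3: remove (3,0)
Op 4: remove (0,1)
Op 5: place BQ@(2,3)
Per-piece attacks for B:
  BQ@(2,3): attacks (2,4) (2,2) (2,1) (2,0) (3,3) (4,3) (1,3) (0,3) (3,4) (3,2) (4,1) (1,4) (1,2) (0,1)
Union (14 distinct): (0,1) (0,3) (1,2) (1,3) (1,4) (2,0) (2,1) (2,2) (2,4) (3,2) (3,3) (3,4) (4,1) (4,3)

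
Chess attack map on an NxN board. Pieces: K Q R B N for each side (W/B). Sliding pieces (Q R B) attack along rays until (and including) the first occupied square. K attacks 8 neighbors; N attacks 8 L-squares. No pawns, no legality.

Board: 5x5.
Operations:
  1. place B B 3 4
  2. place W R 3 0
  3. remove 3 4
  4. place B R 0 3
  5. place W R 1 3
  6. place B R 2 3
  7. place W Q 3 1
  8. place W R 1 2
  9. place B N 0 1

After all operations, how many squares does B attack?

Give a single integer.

Op 1: place BB@(3,4)
Op 2: place WR@(3,0)
Op 3: remove (3,4)
Op 4: place BR@(0,3)
Op 5: place WR@(1,3)
Op 6: place BR@(2,3)
Op 7: place WQ@(3,1)
Op 8: place WR@(1,2)
Op 9: place BN@(0,1)
Per-piece attacks for B:
  BN@(0,1): attacks (1,3) (2,2) (2,0)
  BR@(0,3): attacks (0,4) (0,2) (0,1) (1,3) [ray(0,-1) blocked at (0,1); ray(1,0) blocked at (1,3)]
  BR@(2,3): attacks (2,4) (2,2) (2,1) (2,0) (3,3) (4,3) (1,3) [ray(-1,0) blocked at (1,3)]
Union (10 distinct): (0,1) (0,2) (0,4) (1,3) (2,0) (2,1) (2,2) (2,4) (3,3) (4,3)

Answer: 10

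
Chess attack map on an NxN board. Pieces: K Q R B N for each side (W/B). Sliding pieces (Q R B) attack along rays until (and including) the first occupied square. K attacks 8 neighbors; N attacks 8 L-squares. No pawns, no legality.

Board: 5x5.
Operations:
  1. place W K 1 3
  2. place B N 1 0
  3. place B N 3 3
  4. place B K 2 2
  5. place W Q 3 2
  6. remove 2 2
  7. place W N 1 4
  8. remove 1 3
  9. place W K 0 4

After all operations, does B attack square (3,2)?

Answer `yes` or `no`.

Answer: no

Derivation:
Op 1: place WK@(1,3)
Op 2: place BN@(1,0)
Op 3: place BN@(3,3)
Op 4: place BK@(2,2)
Op 5: place WQ@(3,2)
Op 6: remove (2,2)
Op 7: place WN@(1,4)
Op 8: remove (1,3)
Op 9: place WK@(0,4)
Per-piece attacks for B:
  BN@(1,0): attacks (2,2) (3,1) (0,2)
  BN@(3,3): attacks (1,4) (4,1) (2,1) (1,2)
B attacks (3,2): no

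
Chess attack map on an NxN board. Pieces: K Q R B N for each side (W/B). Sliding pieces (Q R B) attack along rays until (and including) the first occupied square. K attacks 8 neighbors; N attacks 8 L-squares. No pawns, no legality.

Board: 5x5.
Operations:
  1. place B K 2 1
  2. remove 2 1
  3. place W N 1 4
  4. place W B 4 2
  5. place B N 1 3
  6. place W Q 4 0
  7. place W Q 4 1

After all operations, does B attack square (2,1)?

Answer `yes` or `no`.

Op 1: place BK@(2,1)
Op 2: remove (2,1)
Op 3: place WN@(1,4)
Op 4: place WB@(4,2)
Op 5: place BN@(1,3)
Op 6: place WQ@(4,0)
Op 7: place WQ@(4,1)
Per-piece attacks for B:
  BN@(1,3): attacks (3,4) (2,1) (3,2) (0,1)
B attacks (2,1): yes

Answer: yes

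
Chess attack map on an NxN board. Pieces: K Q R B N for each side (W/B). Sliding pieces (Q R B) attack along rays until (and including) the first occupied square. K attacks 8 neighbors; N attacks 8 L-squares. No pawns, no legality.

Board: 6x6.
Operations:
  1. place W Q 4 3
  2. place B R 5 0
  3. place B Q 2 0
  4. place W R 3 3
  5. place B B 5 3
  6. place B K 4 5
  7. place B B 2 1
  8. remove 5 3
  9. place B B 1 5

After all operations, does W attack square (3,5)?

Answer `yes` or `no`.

Answer: yes

Derivation:
Op 1: place WQ@(4,3)
Op 2: place BR@(5,0)
Op 3: place BQ@(2,0)
Op 4: place WR@(3,3)
Op 5: place BB@(5,3)
Op 6: place BK@(4,5)
Op 7: place BB@(2,1)
Op 8: remove (5,3)
Op 9: place BB@(1,5)
Per-piece attacks for W:
  WR@(3,3): attacks (3,4) (3,5) (3,2) (3,1) (3,0) (4,3) (2,3) (1,3) (0,3) [ray(1,0) blocked at (4,3)]
  WQ@(4,3): attacks (4,4) (4,5) (4,2) (4,1) (4,0) (5,3) (3,3) (5,4) (5,2) (3,4) (2,5) (3,2) (2,1) [ray(0,1) blocked at (4,5); ray(-1,0) blocked at (3,3); ray(-1,-1) blocked at (2,1)]
W attacks (3,5): yes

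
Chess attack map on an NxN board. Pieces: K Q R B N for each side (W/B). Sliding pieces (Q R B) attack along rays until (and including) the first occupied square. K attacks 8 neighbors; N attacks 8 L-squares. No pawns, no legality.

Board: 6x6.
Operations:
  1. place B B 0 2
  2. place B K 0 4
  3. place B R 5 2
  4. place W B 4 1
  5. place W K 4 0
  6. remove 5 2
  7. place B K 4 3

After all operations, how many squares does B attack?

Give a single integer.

Op 1: place BB@(0,2)
Op 2: place BK@(0,4)
Op 3: place BR@(5,2)
Op 4: place WB@(4,1)
Op 5: place WK@(4,0)
Op 6: remove (5,2)
Op 7: place BK@(4,3)
Per-piece attacks for B:
  BB@(0,2): attacks (1,3) (2,4) (3,5) (1,1) (2,0)
  BK@(0,4): attacks (0,5) (0,3) (1,4) (1,5) (1,3)
  BK@(4,3): attacks (4,4) (4,2) (5,3) (3,3) (5,4) (5,2) (3,4) (3,2)
Union (17 distinct): (0,3) (0,5) (1,1) (1,3) (1,4) (1,5) (2,0) (2,4) (3,2) (3,3) (3,4) (3,5) (4,2) (4,4) (5,2) (5,3) (5,4)

Answer: 17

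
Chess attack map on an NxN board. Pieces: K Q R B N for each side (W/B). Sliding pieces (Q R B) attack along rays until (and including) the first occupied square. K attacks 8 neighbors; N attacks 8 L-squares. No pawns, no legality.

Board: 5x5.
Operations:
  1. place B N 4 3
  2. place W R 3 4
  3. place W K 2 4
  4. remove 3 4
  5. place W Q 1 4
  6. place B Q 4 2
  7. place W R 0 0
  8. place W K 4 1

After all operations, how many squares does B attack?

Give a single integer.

Answer: 10

Derivation:
Op 1: place BN@(4,3)
Op 2: place WR@(3,4)
Op 3: place WK@(2,4)
Op 4: remove (3,4)
Op 5: place WQ@(1,4)
Op 6: place BQ@(4,2)
Op 7: place WR@(0,0)
Op 8: place WK@(4,1)
Per-piece attacks for B:
  BQ@(4,2): attacks (4,3) (4,1) (3,2) (2,2) (1,2) (0,2) (3,3) (2,4) (3,1) (2,0) [ray(0,1) blocked at (4,3); ray(0,-1) blocked at (4,1); ray(-1,1) blocked at (2,4)]
  BN@(4,3): attacks (2,4) (3,1) (2,2)
Union (10 distinct): (0,2) (1,2) (2,0) (2,2) (2,4) (3,1) (3,2) (3,3) (4,1) (4,3)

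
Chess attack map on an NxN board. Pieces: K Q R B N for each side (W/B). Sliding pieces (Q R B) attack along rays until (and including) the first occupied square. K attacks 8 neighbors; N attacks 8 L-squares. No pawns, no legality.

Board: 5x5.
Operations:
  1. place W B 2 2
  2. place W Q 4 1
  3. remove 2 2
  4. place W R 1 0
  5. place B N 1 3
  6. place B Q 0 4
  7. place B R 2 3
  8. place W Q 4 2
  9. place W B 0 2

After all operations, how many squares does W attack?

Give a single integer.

Op 1: place WB@(2,2)
Op 2: place WQ@(4,1)
Op 3: remove (2,2)
Op 4: place WR@(1,0)
Op 5: place BN@(1,3)
Op 6: place BQ@(0,4)
Op 7: place BR@(2,3)
Op 8: place WQ@(4,2)
Op 9: place WB@(0,2)
Per-piece attacks for W:
  WB@(0,2): attacks (1,3) (1,1) (2,0) [ray(1,1) blocked at (1,3)]
  WR@(1,0): attacks (1,1) (1,2) (1,3) (2,0) (3,0) (4,0) (0,0) [ray(0,1) blocked at (1,3)]
  WQ@(4,1): attacks (4,2) (4,0) (3,1) (2,1) (1,1) (0,1) (3,2) (2,3) (3,0) [ray(0,1) blocked at (4,2); ray(-1,1) blocked at (2,3)]
  WQ@(4,2): attacks (4,3) (4,4) (4,1) (3,2) (2,2) (1,2) (0,2) (3,3) (2,4) (3,1) (2,0) [ray(0,-1) blocked at (4,1); ray(-1,0) blocked at (0,2)]
Union (20 distinct): (0,0) (0,1) (0,2) (1,1) (1,2) (1,3) (2,0) (2,1) (2,2) (2,3) (2,4) (3,0) (3,1) (3,2) (3,3) (4,0) (4,1) (4,2) (4,3) (4,4)

Answer: 20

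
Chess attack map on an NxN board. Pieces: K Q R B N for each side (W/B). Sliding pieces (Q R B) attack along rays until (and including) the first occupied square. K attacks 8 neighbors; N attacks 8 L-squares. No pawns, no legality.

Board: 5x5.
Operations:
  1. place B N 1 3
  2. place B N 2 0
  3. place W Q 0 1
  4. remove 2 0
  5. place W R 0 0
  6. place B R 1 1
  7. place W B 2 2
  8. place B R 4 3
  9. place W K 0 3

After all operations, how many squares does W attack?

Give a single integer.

Answer: 18

Derivation:
Op 1: place BN@(1,3)
Op 2: place BN@(2,0)
Op 3: place WQ@(0,1)
Op 4: remove (2,0)
Op 5: place WR@(0,0)
Op 6: place BR@(1,1)
Op 7: place WB@(2,2)
Op 8: place BR@(4,3)
Op 9: place WK@(0,3)
Per-piece attacks for W:
  WR@(0,0): attacks (0,1) (1,0) (2,0) (3,0) (4,0) [ray(0,1) blocked at (0,1)]
  WQ@(0,1): attacks (0,2) (0,3) (0,0) (1,1) (1,2) (2,3) (3,4) (1,0) [ray(0,1) blocked at (0,3); ray(0,-1) blocked at (0,0); ray(1,0) blocked at (1,1)]
  WK@(0,3): attacks (0,4) (0,2) (1,3) (1,4) (1,2)
  WB@(2,2): attacks (3,3) (4,4) (3,1) (4,0) (1,3) (1,1) [ray(-1,1) blocked at (1,3); ray(-1,-1) blocked at (1,1)]
Union (18 distinct): (0,0) (0,1) (0,2) (0,3) (0,4) (1,0) (1,1) (1,2) (1,3) (1,4) (2,0) (2,3) (3,0) (3,1) (3,3) (3,4) (4,0) (4,4)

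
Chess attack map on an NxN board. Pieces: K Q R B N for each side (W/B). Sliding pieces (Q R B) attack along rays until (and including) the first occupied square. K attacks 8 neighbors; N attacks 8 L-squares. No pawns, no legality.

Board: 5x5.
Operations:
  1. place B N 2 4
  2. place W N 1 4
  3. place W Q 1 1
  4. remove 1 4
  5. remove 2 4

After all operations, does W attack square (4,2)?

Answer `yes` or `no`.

Op 1: place BN@(2,4)
Op 2: place WN@(1,4)
Op 3: place WQ@(1,1)
Op 4: remove (1,4)
Op 5: remove (2,4)
Per-piece attacks for W:
  WQ@(1,1): attacks (1,2) (1,3) (1,4) (1,0) (2,1) (3,1) (4,1) (0,1) (2,2) (3,3) (4,4) (2,0) (0,2) (0,0)
W attacks (4,2): no

Answer: no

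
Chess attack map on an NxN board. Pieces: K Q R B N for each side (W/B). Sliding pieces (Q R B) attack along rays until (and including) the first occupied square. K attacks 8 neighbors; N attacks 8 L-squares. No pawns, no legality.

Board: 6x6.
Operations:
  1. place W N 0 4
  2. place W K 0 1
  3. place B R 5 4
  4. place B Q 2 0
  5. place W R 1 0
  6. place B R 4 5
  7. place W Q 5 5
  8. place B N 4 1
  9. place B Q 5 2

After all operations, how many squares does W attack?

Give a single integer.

Answer: 16

Derivation:
Op 1: place WN@(0,4)
Op 2: place WK@(0,1)
Op 3: place BR@(5,4)
Op 4: place BQ@(2,0)
Op 5: place WR@(1,0)
Op 6: place BR@(4,5)
Op 7: place WQ@(5,5)
Op 8: place BN@(4,1)
Op 9: place BQ@(5,2)
Per-piece attacks for W:
  WK@(0,1): attacks (0,2) (0,0) (1,1) (1,2) (1,0)
  WN@(0,4): attacks (2,5) (1,2) (2,3)
  WR@(1,0): attacks (1,1) (1,2) (1,3) (1,4) (1,5) (2,0) (0,0) [ray(1,0) blocked at (2,0)]
  WQ@(5,5): attacks (5,4) (4,5) (4,4) (3,3) (2,2) (1,1) (0,0) [ray(0,-1) blocked at (5,4); ray(-1,0) blocked at (4,5)]
Union (16 distinct): (0,0) (0,2) (1,0) (1,1) (1,2) (1,3) (1,4) (1,5) (2,0) (2,2) (2,3) (2,5) (3,3) (4,4) (4,5) (5,4)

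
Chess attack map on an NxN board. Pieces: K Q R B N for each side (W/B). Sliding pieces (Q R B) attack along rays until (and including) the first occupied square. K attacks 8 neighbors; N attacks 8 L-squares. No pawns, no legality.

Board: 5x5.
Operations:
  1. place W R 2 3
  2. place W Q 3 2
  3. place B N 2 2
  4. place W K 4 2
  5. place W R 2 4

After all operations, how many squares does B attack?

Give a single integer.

Op 1: place WR@(2,3)
Op 2: place WQ@(3,2)
Op 3: place BN@(2,2)
Op 4: place WK@(4,2)
Op 5: place WR@(2,4)
Per-piece attacks for B:
  BN@(2,2): attacks (3,4) (4,3) (1,4) (0,3) (3,0) (4,1) (1,0) (0,1)
Union (8 distinct): (0,1) (0,3) (1,0) (1,4) (3,0) (3,4) (4,1) (4,3)

Answer: 8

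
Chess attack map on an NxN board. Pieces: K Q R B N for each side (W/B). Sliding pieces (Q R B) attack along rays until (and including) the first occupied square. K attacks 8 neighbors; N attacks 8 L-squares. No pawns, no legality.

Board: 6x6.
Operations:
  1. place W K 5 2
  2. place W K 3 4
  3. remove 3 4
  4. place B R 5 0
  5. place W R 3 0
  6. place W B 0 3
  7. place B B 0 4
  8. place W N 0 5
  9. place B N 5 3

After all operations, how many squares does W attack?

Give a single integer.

Op 1: place WK@(5,2)
Op 2: place WK@(3,4)
Op 3: remove (3,4)
Op 4: place BR@(5,0)
Op 5: place WR@(3,0)
Op 6: place WB@(0,3)
Op 7: place BB@(0,4)
Op 8: place WN@(0,5)
Op 9: place BN@(5,3)
Per-piece attacks for W:
  WB@(0,3): attacks (1,4) (2,5) (1,2) (2,1) (3,0) [ray(1,-1) blocked at (3,0)]
  WN@(0,5): attacks (1,3) (2,4)
  WR@(3,0): attacks (3,1) (3,2) (3,3) (3,4) (3,5) (4,0) (5,0) (2,0) (1,0) (0,0) [ray(1,0) blocked at (5,0)]
  WK@(5,2): attacks (5,3) (5,1) (4,2) (4,3) (4,1)
Union (22 distinct): (0,0) (1,0) (1,2) (1,3) (1,4) (2,0) (2,1) (2,4) (2,5) (3,0) (3,1) (3,2) (3,3) (3,4) (3,5) (4,0) (4,1) (4,2) (4,3) (5,0) (5,1) (5,3)

Answer: 22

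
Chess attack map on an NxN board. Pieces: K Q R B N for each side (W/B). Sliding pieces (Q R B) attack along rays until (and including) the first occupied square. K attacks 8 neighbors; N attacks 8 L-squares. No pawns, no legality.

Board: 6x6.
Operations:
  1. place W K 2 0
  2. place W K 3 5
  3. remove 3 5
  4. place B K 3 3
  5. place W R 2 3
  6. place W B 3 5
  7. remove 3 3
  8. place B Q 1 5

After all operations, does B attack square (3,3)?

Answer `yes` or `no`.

Answer: yes

Derivation:
Op 1: place WK@(2,0)
Op 2: place WK@(3,5)
Op 3: remove (3,5)
Op 4: place BK@(3,3)
Op 5: place WR@(2,3)
Op 6: place WB@(3,5)
Op 7: remove (3,3)
Op 8: place BQ@(1,5)
Per-piece attacks for B:
  BQ@(1,5): attacks (1,4) (1,3) (1,2) (1,1) (1,0) (2,5) (3,5) (0,5) (2,4) (3,3) (4,2) (5,1) (0,4) [ray(1,0) blocked at (3,5)]
B attacks (3,3): yes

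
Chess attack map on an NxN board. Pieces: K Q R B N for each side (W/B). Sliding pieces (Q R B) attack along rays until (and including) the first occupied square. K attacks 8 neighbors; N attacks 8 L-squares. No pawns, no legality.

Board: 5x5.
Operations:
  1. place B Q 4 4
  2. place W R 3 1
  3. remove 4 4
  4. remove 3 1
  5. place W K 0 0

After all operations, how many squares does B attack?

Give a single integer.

Answer: 0

Derivation:
Op 1: place BQ@(4,4)
Op 2: place WR@(3,1)
Op 3: remove (4,4)
Op 4: remove (3,1)
Op 5: place WK@(0,0)
Per-piece attacks for B:
Union (0 distinct): (none)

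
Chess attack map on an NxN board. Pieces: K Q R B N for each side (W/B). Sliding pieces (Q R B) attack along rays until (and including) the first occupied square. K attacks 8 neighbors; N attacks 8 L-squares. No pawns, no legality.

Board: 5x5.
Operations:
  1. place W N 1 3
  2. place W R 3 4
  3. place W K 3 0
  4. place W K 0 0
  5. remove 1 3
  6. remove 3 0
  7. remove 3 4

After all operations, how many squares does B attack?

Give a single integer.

Op 1: place WN@(1,3)
Op 2: place WR@(3,4)
Op 3: place WK@(3,0)
Op 4: place WK@(0,0)
Op 5: remove (1,3)
Op 6: remove (3,0)
Op 7: remove (3,4)
Per-piece attacks for B:
Union (0 distinct): (none)

Answer: 0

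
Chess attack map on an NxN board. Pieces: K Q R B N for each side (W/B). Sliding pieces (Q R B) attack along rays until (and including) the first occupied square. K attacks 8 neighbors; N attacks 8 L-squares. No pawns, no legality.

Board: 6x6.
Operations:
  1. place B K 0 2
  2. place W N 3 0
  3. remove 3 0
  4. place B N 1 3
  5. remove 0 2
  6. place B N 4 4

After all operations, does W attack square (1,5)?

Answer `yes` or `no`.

Answer: no

Derivation:
Op 1: place BK@(0,2)
Op 2: place WN@(3,0)
Op 3: remove (3,0)
Op 4: place BN@(1,3)
Op 5: remove (0,2)
Op 6: place BN@(4,4)
Per-piece attacks for W:
W attacks (1,5): no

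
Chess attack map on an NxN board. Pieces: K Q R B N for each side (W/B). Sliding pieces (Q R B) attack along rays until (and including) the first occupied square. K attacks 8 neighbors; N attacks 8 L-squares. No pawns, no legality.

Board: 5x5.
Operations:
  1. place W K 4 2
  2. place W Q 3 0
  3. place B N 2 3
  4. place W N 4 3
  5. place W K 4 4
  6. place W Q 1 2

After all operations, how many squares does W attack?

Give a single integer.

Answer: 23

Derivation:
Op 1: place WK@(4,2)
Op 2: place WQ@(3,0)
Op 3: place BN@(2,3)
Op 4: place WN@(4,3)
Op 5: place WK@(4,4)
Op 6: place WQ@(1,2)
Per-piece attacks for W:
  WQ@(1,2): attacks (1,3) (1,4) (1,1) (1,0) (2,2) (3,2) (4,2) (0,2) (2,3) (2,1) (3,0) (0,3) (0,1) [ray(1,0) blocked at (4,2); ray(1,1) blocked at (2,3); ray(1,-1) blocked at (3,0)]
  WQ@(3,0): attacks (3,1) (3,2) (3,3) (3,4) (4,0) (2,0) (1,0) (0,0) (4,1) (2,1) (1,2) [ray(-1,1) blocked at (1,2)]
  WK@(4,2): attacks (4,3) (4,1) (3,2) (3,3) (3,1)
  WN@(4,3): attacks (2,4) (3,1) (2,2)
  WK@(4,4): attacks (4,3) (3,4) (3,3)
Union (23 distinct): (0,0) (0,1) (0,2) (0,3) (1,0) (1,1) (1,2) (1,3) (1,4) (2,0) (2,1) (2,2) (2,3) (2,4) (3,0) (3,1) (3,2) (3,3) (3,4) (4,0) (4,1) (4,2) (4,3)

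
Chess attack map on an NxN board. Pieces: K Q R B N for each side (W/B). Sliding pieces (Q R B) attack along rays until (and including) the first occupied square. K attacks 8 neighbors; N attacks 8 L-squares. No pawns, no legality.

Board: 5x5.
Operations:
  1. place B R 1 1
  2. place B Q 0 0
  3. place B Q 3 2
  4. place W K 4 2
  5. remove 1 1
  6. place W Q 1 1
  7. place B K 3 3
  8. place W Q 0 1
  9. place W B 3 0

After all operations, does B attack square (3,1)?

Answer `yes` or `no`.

Answer: yes

Derivation:
Op 1: place BR@(1,1)
Op 2: place BQ@(0,0)
Op 3: place BQ@(3,2)
Op 4: place WK@(4,2)
Op 5: remove (1,1)
Op 6: place WQ@(1,1)
Op 7: place BK@(3,3)
Op 8: place WQ@(0,1)
Op 9: place WB@(3,0)
Per-piece attacks for B:
  BQ@(0,0): attacks (0,1) (1,0) (2,0) (3,0) (1,1) [ray(0,1) blocked at (0,1); ray(1,0) blocked at (3,0); ray(1,1) blocked at (1,1)]
  BQ@(3,2): attacks (3,3) (3,1) (3,0) (4,2) (2,2) (1,2) (0,2) (4,3) (4,1) (2,3) (1,4) (2,1) (1,0) [ray(0,1) blocked at (3,3); ray(0,-1) blocked at (3,0); ray(1,0) blocked at (4,2)]
  BK@(3,3): attacks (3,4) (3,2) (4,3) (2,3) (4,4) (4,2) (2,4) (2,2)
B attacks (3,1): yes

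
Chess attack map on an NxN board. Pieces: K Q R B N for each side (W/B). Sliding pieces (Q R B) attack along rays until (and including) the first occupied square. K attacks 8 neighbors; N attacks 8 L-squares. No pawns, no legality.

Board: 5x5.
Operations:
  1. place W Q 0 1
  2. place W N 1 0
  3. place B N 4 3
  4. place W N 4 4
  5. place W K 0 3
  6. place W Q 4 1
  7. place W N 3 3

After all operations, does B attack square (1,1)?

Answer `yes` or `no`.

Answer: no

Derivation:
Op 1: place WQ@(0,1)
Op 2: place WN@(1,0)
Op 3: place BN@(4,3)
Op 4: place WN@(4,4)
Op 5: place WK@(0,3)
Op 6: place WQ@(4,1)
Op 7: place WN@(3,3)
Per-piece attacks for B:
  BN@(4,3): attacks (2,4) (3,1) (2,2)
B attacks (1,1): no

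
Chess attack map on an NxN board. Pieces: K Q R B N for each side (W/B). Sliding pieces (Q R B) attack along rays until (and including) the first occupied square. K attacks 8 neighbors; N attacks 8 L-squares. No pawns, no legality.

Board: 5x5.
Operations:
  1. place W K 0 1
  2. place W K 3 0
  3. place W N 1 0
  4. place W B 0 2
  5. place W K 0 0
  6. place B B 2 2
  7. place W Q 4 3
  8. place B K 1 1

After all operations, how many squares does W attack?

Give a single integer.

Answer: 21

Derivation:
Op 1: place WK@(0,1)
Op 2: place WK@(3,0)
Op 3: place WN@(1,0)
Op 4: place WB@(0,2)
Op 5: place WK@(0,0)
Op 6: place BB@(2,2)
Op 7: place WQ@(4,3)
Op 8: place BK@(1,1)
Per-piece attacks for W:
  WK@(0,0): attacks (0,1) (1,0) (1,1)
  WK@(0,1): attacks (0,2) (0,0) (1,1) (1,2) (1,0)
  WB@(0,2): attacks (1,3) (2,4) (1,1) [ray(1,-1) blocked at (1,1)]
  WN@(1,0): attacks (2,2) (3,1) (0,2)
  WK@(3,0): attacks (3,1) (4,0) (2,0) (4,1) (2,1)
  WQ@(4,3): attacks (4,4) (4,2) (4,1) (4,0) (3,3) (2,3) (1,3) (0,3) (3,4) (3,2) (2,1) (1,0) [ray(-1,-1) blocked at (1,0)]
Union (21 distinct): (0,0) (0,1) (0,2) (0,3) (1,0) (1,1) (1,2) (1,3) (2,0) (2,1) (2,2) (2,3) (2,4) (3,1) (3,2) (3,3) (3,4) (4,0) (4,1) (4,2) (4,4)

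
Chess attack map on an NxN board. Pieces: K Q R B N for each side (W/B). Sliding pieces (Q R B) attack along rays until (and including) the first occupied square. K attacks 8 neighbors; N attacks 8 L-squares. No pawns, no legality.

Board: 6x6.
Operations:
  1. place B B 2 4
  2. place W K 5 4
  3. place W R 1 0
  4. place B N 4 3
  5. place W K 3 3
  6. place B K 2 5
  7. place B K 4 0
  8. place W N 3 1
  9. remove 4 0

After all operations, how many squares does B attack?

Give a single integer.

Op 1: place BB@(2,4)
Op 2: place WK@(5,4)
Op 3: place WR@(1,0)
Op 4: place BN@(4,3)
Op 5: place WK@(3,3)
Op 6: place BK@(2,5)
Op 7: place BK@(4,0)
Op 8: place WN@(3,1)
Op 9: remove (4,0)
Per-piece attacks for B:
  BB@(2,4): attacks (3,5) (3,3) (1,5) (1,3) (0,2) [ray(1,-1) blocked at (3,3)]
  BK@(2,5): attacks (2,4) (3,5) (1,5) (3,4) (1,4)
  BN@(4,3): attacks (5,5) (3,5) (2,4) (5,1) (3,1) (2,2)
Union (12 distinct): (0,2) (1,3) (1,4) (1,5) (2,2) (2,4) (3,1) (3,3) (3,4) (3,5) (5,1) (5,5)

Answer: 12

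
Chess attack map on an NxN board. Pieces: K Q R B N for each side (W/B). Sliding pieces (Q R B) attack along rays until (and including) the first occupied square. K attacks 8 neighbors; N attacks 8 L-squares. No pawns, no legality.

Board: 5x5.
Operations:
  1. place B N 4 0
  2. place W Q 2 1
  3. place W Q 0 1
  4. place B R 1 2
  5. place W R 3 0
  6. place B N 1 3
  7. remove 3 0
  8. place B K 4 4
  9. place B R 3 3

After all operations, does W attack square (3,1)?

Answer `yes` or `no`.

Op 1: place BN@(4,0)
Op 2: place WQ@(2,1)
Op 3: place WQ@(0,1)
Op 4: place BR@(1,2)
Op 5: place WR@(3,0)
Op 6: place BN@(1,3)
Op 7: remove (3,0)
Op 8: place BK@(4,4)
Op 9: place BR@(3,3)
Per-piece attacks for W:
  WQ@(0,1): attacks (0,2) (0,3) (0,4) (0,0) (1,1) (2,1) (1,2) (1,0) [ray(1,0) blocked at (2,1); ray(1,1) blocked at (1,2)]
  WQ@(2,1): attacks (2,2) (2,3) (2,4) (2,0) (3,1) (4,1) (1,1) (0,1) (3,2) (4,3) (3,0) (1,2) (1,0) [ray(-1,0) blocked at (0,1); ray(-1,1) blocked at (1,2)]
W attacks (3,1): yes

Answer: yes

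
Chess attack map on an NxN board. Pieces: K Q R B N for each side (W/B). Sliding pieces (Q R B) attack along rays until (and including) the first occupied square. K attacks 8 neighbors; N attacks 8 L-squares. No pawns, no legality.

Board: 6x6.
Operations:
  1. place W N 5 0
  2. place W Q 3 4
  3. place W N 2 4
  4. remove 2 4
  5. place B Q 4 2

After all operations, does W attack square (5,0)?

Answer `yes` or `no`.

Answer: no

Derivation:
Op 1: place WN@(5,0)
Op 2: place WQ@(3,4)
Op 3: place WN@(2,4)
Op 4: remove (2,4)
Op 5: place BQ@(4,2)
Per-piece attacks for W:
  WQ@(3,4): attacks (3,5) (3,3) (3,2) (3,1) (3,0) (4,4) (5,4) (2,4) (1,4) (0,4) (4,5) (4,3) (5,2) (2,5) (2,3) (1,2) (0,1)
  WN@(5,0): attacks (4,2) (3,1)
W attacks (5,0): no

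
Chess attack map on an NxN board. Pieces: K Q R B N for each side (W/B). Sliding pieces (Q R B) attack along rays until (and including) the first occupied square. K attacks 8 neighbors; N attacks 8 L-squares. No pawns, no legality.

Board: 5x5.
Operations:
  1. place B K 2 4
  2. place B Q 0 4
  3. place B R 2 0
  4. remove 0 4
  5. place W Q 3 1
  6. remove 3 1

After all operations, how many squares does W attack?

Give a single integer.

Op 1: place BK@(2,4)
Op 2: place BQ@(0,4)
Op 3: place BR@(2,0)
Op 4: remove (0,4)
Op 5: place WQ@(3,1)
Op 6: remove (3,1)
Per-piece attacks for W:
Union (0 distinct): (none)

Answer: 0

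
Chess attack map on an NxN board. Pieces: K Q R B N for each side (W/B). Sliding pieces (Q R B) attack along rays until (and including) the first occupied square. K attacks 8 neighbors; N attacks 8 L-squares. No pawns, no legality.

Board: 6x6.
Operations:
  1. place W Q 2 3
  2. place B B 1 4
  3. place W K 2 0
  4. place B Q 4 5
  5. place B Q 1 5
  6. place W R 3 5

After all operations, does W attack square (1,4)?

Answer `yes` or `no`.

Answer: yes

Derivation:
Op 1: place WQ@(2,3)
Op 2: place BB@(1,4)
Op 3: place WK@(2,0)
Op 4: place BQ@(4,5)
Op 5: place BQ@(1,5)
Op 6: place WR@(3,5)
Per-piece attacks for W:
  WK@(2,0): attacks (2,1) (3,0) (1,0) (3,1) (1,1)
  WQ@(2,3): attacks (2,4) (2,5) (2,2) (2,1) (2,0) (3,3) (4,3) (5,3) (1,3) (0,3) (3,4) (4,5) (3,2) (4,1) (5,0) (1,4) (1,2) (0,1) [ray(0,-1) blocked at (2,0); ray(1,1) blocked at (4,5); ray(-1,1) blocked at (1,4)]
  WR@(3,5): attacks (3,4) (3,3) (3,2) (3,1) (3,0) (4,5) (2,5) (1,5) [ray(1,0) blocked at (4,5); ray(-1,0) blocked at (1,5)]
W attacks (1,4): yes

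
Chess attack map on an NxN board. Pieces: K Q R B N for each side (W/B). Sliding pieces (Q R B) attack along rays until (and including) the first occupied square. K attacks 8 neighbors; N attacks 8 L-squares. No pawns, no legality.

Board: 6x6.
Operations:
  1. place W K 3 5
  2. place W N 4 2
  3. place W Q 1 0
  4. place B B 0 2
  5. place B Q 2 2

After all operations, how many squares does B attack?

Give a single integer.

Answer: 19

Derivation:
Op 1: place WK@(3,5)
Op 2: place WN@(4,2)
Op 3: place WQ@(1,0)
Op 4: place BB@(0,2)
Op 5: place BQ@(2,2)
Per-piece attacks for B:
  BB@(0,2): attacks (1,3) (2,4) (3,5) (1,1) (2,0) [ray(1,1) blocked at (3,5)]
  BQ@(2,2): attacks (2,3) (2,4) (2,5) (2,1) (2,0) (3,2) (4,2) (1,2) (0,2) (3,3) (4,4) (5,5) (3,1) (4,0) (1,3) (0,4) (1,1) (0,0) [ray(1,0) blocked at (4,2); ray(-1,0) blocked at (0,2)]
Union (19 distinct): (0,0) (0,2) (0,4) (1,1) (1,2) (1,3) (2,0) (2,1) (2,3) (2,4) (2,5) (3,1) (3,2) (3,3) (3,5) (4,0) (4,2) (4,4) (5,5)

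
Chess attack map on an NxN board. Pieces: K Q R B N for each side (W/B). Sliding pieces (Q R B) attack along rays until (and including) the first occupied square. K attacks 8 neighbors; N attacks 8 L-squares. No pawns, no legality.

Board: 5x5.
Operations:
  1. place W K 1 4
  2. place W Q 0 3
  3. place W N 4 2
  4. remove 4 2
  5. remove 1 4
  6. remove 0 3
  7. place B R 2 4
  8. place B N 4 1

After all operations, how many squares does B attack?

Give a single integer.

Answer: 9

Derivation:
Op 1: place WK@(1,4)
Op 2: place WQ@(0,3)
Op 3: place WN@(4,2)
Op 4: remove (4,2)
Op 5: remove (1,4)
Op 6: remove (0,3)
Op 7: place BR@(2,4)
Op 8: place BN@(4,1)
Per-piece attacks for B:
  BR@(2,4): attacks (2,3) (2,2) (2,1) (2,0) (3,4) (4,4) (1,4) (0,4)
  BN@(4,1): attacks (3,3) (2,2) (2,0)
Union (9 distinct): (0,4) (1,4) (2,0) (2,1) (2,2) (2,3) (3,3) (3,4) (4,4)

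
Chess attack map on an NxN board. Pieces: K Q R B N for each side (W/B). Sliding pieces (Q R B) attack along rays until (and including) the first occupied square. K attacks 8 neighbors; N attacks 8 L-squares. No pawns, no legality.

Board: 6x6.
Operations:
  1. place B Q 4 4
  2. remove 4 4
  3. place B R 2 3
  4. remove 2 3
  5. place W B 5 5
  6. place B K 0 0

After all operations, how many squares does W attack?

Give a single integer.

Op 1: place BQ@(4,4)
Op 2: remove (4,4)
Op 3: place BR@(2,3)
Op 4: remove (2,3)
Op 5: place WB@(5,5)
Op 6: place BK@(0,0)
Per-piece attacks for W:
  WB@(5,5): attacks (4,4) (3,3) (2,2) (1,1) (0,0) [ray(-1,-1) blocked at (0,0)]
Union (5 distinct): (0,0) (1,1) (2,2) (3,3) (4,4)

Answer: 5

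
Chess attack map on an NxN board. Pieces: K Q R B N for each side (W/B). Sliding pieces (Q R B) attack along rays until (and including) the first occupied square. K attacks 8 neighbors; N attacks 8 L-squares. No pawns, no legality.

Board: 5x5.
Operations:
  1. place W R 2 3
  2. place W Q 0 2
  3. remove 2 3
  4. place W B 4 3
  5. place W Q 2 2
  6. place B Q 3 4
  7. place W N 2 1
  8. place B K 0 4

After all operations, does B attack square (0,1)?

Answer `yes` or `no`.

Answer: yes

Derivation:
Op 1: place WR@(2,3)
Op 2: place WQ@(0,2)
Op 3: remove (2,3)
Op 4: place WB@(4,3)
Op 5: place WQ@(2,2)
Op 6: place BQ@(3,4)
Op 7: place WN@(2,1)
Op 8: place BK@(0,4)
Per-piece attacks for B:
  BK@(0,4): attacks (0,3) (1,4) (1,3)
  BQ@(3,4): attacks (3,3) (3,2) (3,1) (3,0) (4,4) (2,4) (1,4) (0,4) (4,3) (2,3) (1,2) (0,1) [ray(-1,0) blocked at (0,4); ray(1,-1) blocked at (4,3)]
B attacks (0,1): yes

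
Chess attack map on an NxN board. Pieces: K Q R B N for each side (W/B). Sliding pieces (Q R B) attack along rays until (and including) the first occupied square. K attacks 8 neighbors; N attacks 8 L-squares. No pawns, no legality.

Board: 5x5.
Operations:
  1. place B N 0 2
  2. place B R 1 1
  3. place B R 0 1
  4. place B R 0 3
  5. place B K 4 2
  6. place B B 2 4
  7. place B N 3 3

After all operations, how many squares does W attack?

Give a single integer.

Answer: 0

Derivation:
Op 1: place BN@(0,2)
Op 2: place BR@(1,1)
Op 3: place BR@(0,1)
Op 4: place BR@(0,3)
Op 5: place BK@(4,2)
Op 6: place BB@(2,4)
Op 7: place BN@(3,3)
Per-piece attacks for W:
Union (0 distinct): (none)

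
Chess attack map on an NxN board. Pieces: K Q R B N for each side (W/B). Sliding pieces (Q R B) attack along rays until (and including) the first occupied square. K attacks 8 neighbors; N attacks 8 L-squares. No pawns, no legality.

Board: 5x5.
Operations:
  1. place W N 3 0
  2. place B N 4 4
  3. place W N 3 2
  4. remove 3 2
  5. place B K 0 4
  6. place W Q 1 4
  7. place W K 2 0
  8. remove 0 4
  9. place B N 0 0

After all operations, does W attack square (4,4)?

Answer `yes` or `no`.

Op 1: place WN@(3,0)
Op 2: place BN@(4,4)
Op 3: place WN@(3,2)
Op 4: remove (3,2)
Op 5: place BK@(0,4)
Op 6: place WQ@(1,4)
Op 7: place WK@(2,0)
Op 8: remove (0,4)
Op 9: place BN@(0,0)
Per-piece attacks for W:
  WQ@(1,4): attacks (1,3) (1,2) (1,1) (1,0) (2,4) (3,4) (4,4) (0,4) (2,3) (3,2) (4,1) (0,3) [ray(1,0) blocked at (4,4)]
  WK@(2,0): attacks (2,1) (3,0) (1,0) (3,1) (1,1)
  WN@(3,0): attacks (4,2) (2,2) (1,1)
W attacks (4,4): yes

Answer: yes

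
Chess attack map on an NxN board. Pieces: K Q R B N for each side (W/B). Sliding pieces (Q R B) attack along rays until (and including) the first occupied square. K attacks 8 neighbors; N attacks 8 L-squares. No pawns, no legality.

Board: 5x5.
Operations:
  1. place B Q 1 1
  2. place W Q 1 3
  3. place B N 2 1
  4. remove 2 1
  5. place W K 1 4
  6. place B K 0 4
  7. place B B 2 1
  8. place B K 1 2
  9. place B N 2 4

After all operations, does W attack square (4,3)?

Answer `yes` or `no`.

Answer: yes

Derivation:
Op 1: place BQ@(1,1)
Op 2: place WQ@(1,3)
Op 3: place BN@(2,1)
Op 4: remove (2,1)
Op 5: place WK@(1,4)
Op 6: place BK@(0,4)
Op 7: place BB@(2,1)
Op 8: place BK@(1,2)
Op 9: place BN@(2,4)
Per-piece attacks for W:
  WQ@(1,3): attacks (1,4) (1,2) (2,3) (3,3) (4,3) (0,3) (2,4) (2,2) (3,1) (4,0) (0,4) (0,2) [ray(0,1) blocked at (1,4); ray(0,-1) blocked at (1,2); ray(1,1) blocked at (2,4); ray(-1,1) blocked at (0,4)]
  WK@(1,4): attacks (1,3) (2,4) (0,4) (2,3) (0,3)
W attacks (4,3): yes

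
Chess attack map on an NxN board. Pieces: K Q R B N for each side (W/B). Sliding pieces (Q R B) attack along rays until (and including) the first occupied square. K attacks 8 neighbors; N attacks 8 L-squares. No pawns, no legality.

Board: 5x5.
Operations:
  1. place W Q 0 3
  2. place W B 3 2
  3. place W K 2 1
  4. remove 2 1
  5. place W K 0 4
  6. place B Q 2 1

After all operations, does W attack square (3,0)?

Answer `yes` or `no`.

Answer: no

Derivation:
Op 1: place WQ@(0,3)
Op 2: place WB@(3,2)
Op 3: place WK@(2,1)
Op 4: remove (2,1)
Op 5: place WK@(0,4)
Op 6: place BQ@(2,1)
Per-piece attacks for W:
  WQ@(0,3): attacks (0,4) (0,2) (0,1) (0,0) (1,3) (2,3) (3,3) (4,3) (1,4) (1,2) (2,1) [ray(0,1) blocked at (0,4); ray(1,-1) blocked at (2,1)]
  WK@(0,4): attacks (0,3) (1,4) (1,3)
  WB@(3,2): attacks (4,3) (4,1) (2,3) (1,4) (2,1) [ray(-1,-1) blocked at (2,1)]
W attacks (3,0): no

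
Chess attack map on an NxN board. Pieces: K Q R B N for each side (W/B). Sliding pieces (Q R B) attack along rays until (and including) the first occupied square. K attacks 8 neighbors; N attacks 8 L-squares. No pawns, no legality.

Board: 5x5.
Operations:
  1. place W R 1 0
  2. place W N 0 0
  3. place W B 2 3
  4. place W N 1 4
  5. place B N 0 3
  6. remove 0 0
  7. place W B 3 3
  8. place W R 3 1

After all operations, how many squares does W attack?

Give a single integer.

Answer: 19

Derivation:
Op 1: place WR@(1,0)
Op 2: place WN@(0,0)
Op 3: place WB@(2,3)
Op 4: place WN@(1,4)
Op 5: place BN@(0,3)
Op 6: remove (0,0)
Op 7: place WB@(3,3)
Op 8: place WR@(3,1)
Per-piece attacks for W:
  WR@(1,0): attacks (1,1) (1,2) (1,3) (1,4) (2,0) (3,0) (4,0) (0,0) [ray(0,1) blocked at (1,4)]
  WN@(1,4): attacks (2,2) (3,3) (0,2)
  WB@(2,3): attacks (3,4) (3,2) (4,1) (1,4) (1,2) (0,1) [ray(-1,1) blocked at (1,4)]
  WR@(3,1): attacks (3,2) (3,3) (3,0) (4,1) (2,1) (1,1) (0,1) [ray(0,1) blocked at (3,3)]
  WB@(3,3): attacks (4,4) (4,2) (2,4) (2,2) (1,1) (0,0)
Union (19 distinct): (0,0) (0,1) (0,2) (1,1) (1,2) (1,3) (1,4) (2,0) (2,1) (2,2) (2,4) (3,0) (3,2) (3,3) (3,4) (4,0) (4,1) (4,2) (4,4)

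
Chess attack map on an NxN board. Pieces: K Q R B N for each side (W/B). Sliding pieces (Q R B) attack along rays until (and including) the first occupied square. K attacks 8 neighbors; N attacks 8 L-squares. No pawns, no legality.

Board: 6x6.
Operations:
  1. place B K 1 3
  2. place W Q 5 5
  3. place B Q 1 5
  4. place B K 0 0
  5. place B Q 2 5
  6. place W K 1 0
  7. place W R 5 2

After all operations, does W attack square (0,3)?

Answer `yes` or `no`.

Op 1: place BK@(1,3)
Op 2: place WQ@(5,5)
Op 3: place BQ@(1,5)
Op 4: place BK@(0,0)
Op 5: place BQ@(2,5)
Op 6: place WK@(1,0)
Op 7: place WR@(5,2)
Per-piece attacks for W:
  WK@(1,0): attacks (1,1) (2,0) (0,0) (2,1) (0,1)
  WR@(5,2): attacks (5,3) (5,4) (5,5) (5,1) (5,0) (4,2) (3,2) (2,2) (1,2) (0,2) [ray(0,1) blocked at (5,5)]
  WQ@(5,5): attacks (5,4) (5,3) (5,2) (4,5) (3,5) (2,5) (4,4) (3,3) (2,2) (1,1) (0,0) [ray(0,-1) blocked at (5,2); ray(-1,0) blocked at (2,5); ray(-1,-1) blocked at (0,0)]
W attacks (0,3): no

Answer: no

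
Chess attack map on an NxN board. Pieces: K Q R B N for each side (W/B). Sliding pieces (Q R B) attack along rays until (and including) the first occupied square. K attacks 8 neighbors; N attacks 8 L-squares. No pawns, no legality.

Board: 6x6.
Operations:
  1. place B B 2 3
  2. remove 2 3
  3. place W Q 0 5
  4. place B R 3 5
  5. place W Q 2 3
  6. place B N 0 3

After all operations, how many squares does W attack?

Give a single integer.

Answer: 23

Derivation:
Op 1: place BB@(2,3)
Op 2: remove (2,3)
Op 3: place WQ@(0,5)
Op 4: place BR@(3,5)
Op 5: place WQ@(2,3)
Op 6: place BN@(0,3)
Per-piece attacks for W:
  WQ@(0,5): attacks (0,4) (0,3) (1,5) (2,5) (3,5) (1,4) (2,3) [ray(0,-1) blocked at (0,3); ray(1,0) blocked at (3,5); ray(1,-1) blocked at (2,3)]
  WQ@(2,3): attacks (2,4) (2,5) (2,2) (2,1) (2,0) (3,3) (4,3) (5,3) (1,3) (0,3) (3,4) (4,5) (3,2) (4,1) (5,0) (1,4) (0,5) (1,2) (0,1) [ray(-1,0) blocked at (0,3); ray(-1,1) blocked at (0,5)]
Union (23 distinct): (0,1) (0,3) (0,4) (0,5) (1,2) (1,3) (1,4) (1,5) (2,0) (2,1) (2,2) (2,3) (2,4) (2,5) (3,2) (3,3) (3,4) (3,5) (4,1) (4,3) (4,5) (5,0) (5,3)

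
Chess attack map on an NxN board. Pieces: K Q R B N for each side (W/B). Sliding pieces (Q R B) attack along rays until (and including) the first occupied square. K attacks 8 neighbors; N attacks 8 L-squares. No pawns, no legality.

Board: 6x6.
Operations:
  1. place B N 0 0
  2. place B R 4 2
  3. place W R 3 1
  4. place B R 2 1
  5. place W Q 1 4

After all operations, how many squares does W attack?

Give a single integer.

Op 1: place BN@(0,0)
Op 2: place BR@(4,2)
Op 3: place WR@(3,1)
Op 4: place BR@(2,1)
Op 5: place WQ@(1,4)
Per-piece attacks for W:
  WQ@(1,4): attacks (1,5) (1,3) (1,2) (1,1) (1,0) (2,4) (3,4) (4,4) (5,4) (0,4) (2,5) (2,3) (3,2) (4,1) (5,0) (0,5) (0,3)
  WR@(3,1): attacks (3,2) (3,3) (3,4) (3,5) (3,0) (4,1) (5,1) (2,1) [ray(-1,0) blocked at (2,1)]
Union (22 distinct): (0,3) (0,4) (0,5) (1,0) (1,1) (1,2) (1,3) (1,5) (2,1) (2,3) (2,4) (2,5) (3,0) (3,2) (3,3) (3,4) (3,5) (4,1) (4,4) (5,0) (5,1) (5,4)

Answer: 22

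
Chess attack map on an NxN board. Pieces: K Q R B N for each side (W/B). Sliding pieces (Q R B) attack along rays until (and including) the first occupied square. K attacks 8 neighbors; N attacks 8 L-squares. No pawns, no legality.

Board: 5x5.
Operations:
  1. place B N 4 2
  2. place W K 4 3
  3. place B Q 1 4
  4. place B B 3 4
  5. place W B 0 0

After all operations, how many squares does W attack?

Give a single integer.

Op 1: place BN@(4,2)
Op 2: place WK@(4,3)
Op 3: place BQ@(1,4)
Op 4: place BB@(3,4)
Op 5: place WB@(0,0)
Per-piece attacks for W:
  WB@(0,0): attacks (1,1) (2,2) (3,3) (4,4)
  WK@(4,3): attacks (4,4) (4,2) (3,3) (3,4) (3,2)
Union (7 distinct): (1,1) (2,2) (3,2) (3,3) (3,4) (4,2) (4,4)

Answer: 7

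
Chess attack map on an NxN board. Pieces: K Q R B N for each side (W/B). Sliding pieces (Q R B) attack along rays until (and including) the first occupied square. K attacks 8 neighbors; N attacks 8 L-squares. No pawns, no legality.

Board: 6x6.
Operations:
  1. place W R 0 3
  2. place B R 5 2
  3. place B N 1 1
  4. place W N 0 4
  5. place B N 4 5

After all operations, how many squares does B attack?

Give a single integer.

Op 1: place WR@(0,3)
Op 2: place BR@(5,2)
Op 3: place BN@(1,1)
Op 4: place WN@(0,4)
Op 5: place BN@(4,5)
Per-piece attacks for B:
  BN@(1,1): attacks (2,3) (3,2) (0,3) (3,0)
  BN@(4,5): attacks (5,3) (3,3) (2,4)
  BR@(5,2): attacks (5,3) (5,4) (5,5) (5,1) (5,0) (4,2) (3,2) (2,2) (1,2) (0,2)
Union (15 distinct): (0,2) (0,3) (1,2) (2,2) (2,3) (2,4) (3,0) (3,2) (3,3) (4,2) (5,0) (5,1) (5,3) (5,4) (5,5)

Answer: 15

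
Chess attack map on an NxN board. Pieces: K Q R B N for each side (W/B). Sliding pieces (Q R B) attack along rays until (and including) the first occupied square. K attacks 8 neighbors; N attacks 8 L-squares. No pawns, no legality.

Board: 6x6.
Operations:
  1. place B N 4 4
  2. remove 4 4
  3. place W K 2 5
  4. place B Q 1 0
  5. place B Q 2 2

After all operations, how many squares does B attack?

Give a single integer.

Op 1: place BN@(4,4)
Op 2: remove (4,4)
Op 3: place WK@(2,5)
Op 4: place BQ@(1,0)
Op 5: place BQ@(2,2)
Per-piece attacks for B:
  BQ@(1,0): attacks (1,1) (1,2) (1,3) (1,4) (1,5) (2,0) (3,0) (4,0) (5,0) (0,0) (2,1) (3,2) (4,3) (5,4) (0,1)
  BQ@(2,2): attacks (2,3) (2,4) (2,5) (2,1) (2,0) (3,2) (4,2) (5,2) (1,2) (0,2) (3,3) (4,4) (5,5) (3,1) (4,0) (1,3) (0,4) (1,1) (0,0) [ray(0,1) blocked at (2,5)]
Union (26 distinct): (0,0) (0,1) (0,2) (0,4) (1,1) (1,2) (1,3) (1,4) (1,5) (2,0) (2,1) (2,3) (2,4) (2,5) (3,0) (3,1) (3,2) (3,3) (4,0) (4,2) (4,3) (4,4) (5,0) (5,2) (5,4) (5,5)

Answer: 26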